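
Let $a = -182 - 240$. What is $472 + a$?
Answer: $50$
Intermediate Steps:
$a = -422$ ($a = -182 - 240 = -422$)
$472 + a = 472 - 422 = 50$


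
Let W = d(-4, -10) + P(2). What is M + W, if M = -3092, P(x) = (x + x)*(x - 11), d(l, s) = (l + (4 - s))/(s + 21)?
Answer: -34398/11 ≈ -3127.1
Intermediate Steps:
d(l, s) = (4 + l - s)/(21 + s)
P(x) = 2*x*(-11 + x) (P(x) = (2*x)*(-11 + x) = 2*x*(-11 + x))
W = -386/11 (W = (4 - 4 - 1*(-10))/(21 - 10) + 2*2*(-11 + 2) = (4 - 4 + 10)/11 + 2*2*(-9) = (1/11)*10 - 36 = 10/11 - 36 = -386/11 ≈ -35.091)
M + W = -3092 - 386/11 = -34398/11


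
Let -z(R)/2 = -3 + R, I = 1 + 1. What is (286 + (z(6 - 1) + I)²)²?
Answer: 84100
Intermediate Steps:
I = 2
z(R) = 6 - 2*R (z(R) = -2*(-3 + R) = 6 - 2*R)
(286 + (z(6 - 1) + I)²)² = (286 + ((6 - 2*(6 - 1)) + 2)²)² = (286 + ((6 - 2*5) + 2)²)² = (286 + ((6 - 10) + 2)²)² = (286 + (-4 + 2)²)² = (286 + (-2)²)² = (286 + 4)² = 290² = 84100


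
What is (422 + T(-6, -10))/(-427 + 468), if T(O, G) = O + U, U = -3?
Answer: 413/41 ≈ 10.073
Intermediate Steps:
T(O, G) = -3 + O (T(O, G) = O - 3 = -3 + O)
(422 + T(-6, -10))/(-427 + 468) = (422 + (-3 - 6))/(-427 + 468) = (422 - 9)/41 = 413*(1/41) = 413/41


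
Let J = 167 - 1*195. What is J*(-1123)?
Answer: 31444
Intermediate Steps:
J = -28 (J = 167 - 195 = -28)
J*(-1123) = -28*(-1123) = 31444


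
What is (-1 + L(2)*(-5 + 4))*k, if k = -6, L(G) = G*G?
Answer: 30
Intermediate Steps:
L(G) = G²
(-1 + L(2)*(-5 + 4))*k = (-1 + 2²*(-5 + 4))*(-6) = (-1 + 4*(-1))*(-6) = (-1 - 4)*(-6) = -5*(-6) = 30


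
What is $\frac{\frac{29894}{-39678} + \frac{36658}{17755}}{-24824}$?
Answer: $- \frac{461874077}{8744041630680} \approx -5.2822 \cdot 10^{-5}$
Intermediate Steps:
$\frac{\frac{29894}{-39678} + \frac{36658}{17755}}{-24824} = \left(29894 \left(- \frac{1}{39678}\right) + 36658 \cdot \frac{1}{17755}\right) \left(- \frac{1}{24824}\right) = \left(- \frac{14947}{19839} + \frac{36658}{17755}\right) \left(- \frac{1}{24824}\right) = \frac{461874077}{352241445} \left(- \frac{1}{24824}\right) = - \frac{461874077}{8744041630680}$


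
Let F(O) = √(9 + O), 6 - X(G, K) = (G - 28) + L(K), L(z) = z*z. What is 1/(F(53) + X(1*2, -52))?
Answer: -1336/3569761 - √62/7139522 ≈ -0.00037536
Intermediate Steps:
L(z) = z²
X(G, K) = 34 - G - K² (X(G, K) = 6 - ((G - 28) + K²) = 6 - ((-28 + G) + K²) = 6 - (-28 + G + K²) = 6 + (28 - G - K²) = 34 - G - K²)
1/(F(53) + X(1*2, -52)) = 1/(√(9 + 53) + (34 - 2 - 1*(-52)²)) = 1/(√62 + (34 - 1*2 - 1*2704)) = 1/(√62 + (34 - 2 - 2704)) = 1/(√62 - 2672) = 1/(-2672 + √62)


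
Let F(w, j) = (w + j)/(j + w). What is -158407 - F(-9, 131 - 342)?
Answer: -158408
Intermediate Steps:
F(w, j) = 1 (F(w, j) = (j + w)/(j + w) = 1)
-158407 - F(-9, 131 - 342) = -158407 - 1*1 = -158407 - 1 = -158408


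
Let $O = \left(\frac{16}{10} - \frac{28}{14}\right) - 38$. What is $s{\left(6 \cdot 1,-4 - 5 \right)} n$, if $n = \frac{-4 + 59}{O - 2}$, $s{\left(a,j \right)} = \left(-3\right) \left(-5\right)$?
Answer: $- \frac{4125}{202} \approx -20.421$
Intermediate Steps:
$O = - \frac{192}{5}$ ($O = \left(16 \cdot \frac{1}{10} - 2\right) - 38 = \left(\frac{8}{5} - 2\right) - 38 = - \frac{2}{5} - 38 = - \frac{192}{5} \approx -38.4$)
$s{\left(a,j \right)} = 15$
$n = - \frac{275}{202}$ ($n = \frac{-4 + 59}{- \frac{192}{5} - 2} = \frac{55}{- \frac{202}{5}} = 55 \left(- \frac{5}{202}\right) = - \frac{275}{202} \approx -1.3614$)
$s{\left(6 \cdot 1,-4 - 5 \right)} n = 15 \left(- \frac{275}{202}\right) = - \frac{4125}{202}$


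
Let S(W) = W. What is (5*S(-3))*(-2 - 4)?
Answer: 90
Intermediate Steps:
(5*S(-3))*(-2 - 4) = (5*(-3))*(-2 - 4) = -15*(-6) = 90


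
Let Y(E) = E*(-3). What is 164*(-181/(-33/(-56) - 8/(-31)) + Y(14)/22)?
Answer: -571911788/16181 ≈ -35345.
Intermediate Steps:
Y(E) = -3*E
164*(-181/(-33/(-56) - 8/(-31)) + Y(14)/22) = 164*(-181/(-33/(-56) - 8/(-31)) - 3*14/22) = 164*(-181/(-33*(-1/56) - 8*(-1/31)) - 42*1/22) = 164*(-181/(33/56 + 8/31) - 21/11) = 164*(-181/1471/1736 - 21/11) = 164*(-181*1736/1471 - 21/11) = 164*(-314216/1471 - 21/11) = 164*(-3487267/16181) = -571911788/16181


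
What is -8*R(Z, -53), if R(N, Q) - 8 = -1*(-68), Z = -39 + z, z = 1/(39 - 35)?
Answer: -608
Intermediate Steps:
z = ¼ (z = 1/4 = ¼ ≈ 0.25000)
Z = -155/4 (Z = -39 + ¼ = -155/4 ≈ -38.750)
R(N, Q) = 76 (R(N, Q) = 8 - 1*(-68) = 8 + 68 = 76)
-8*R(Z, -53) = -8*76 = -608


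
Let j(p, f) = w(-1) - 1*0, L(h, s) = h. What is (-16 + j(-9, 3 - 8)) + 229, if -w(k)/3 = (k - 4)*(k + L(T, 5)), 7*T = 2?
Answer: 1416/7 ≈ 202.29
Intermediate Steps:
T = 2/7 (T = (1/7)*2 = 2/7 ≈ 0.28571)
w(k) = -3*(-4 + k)*(2/7 + k) (w(k) = -3*(k - 4)*(k + 2/7) = -3*(-4 + k)*(2/7 + k))
j(p, f) = -75/7 (j(p, f) = (24/7 - 3*(-1)**2 + (78/7)*(-1)) - 1*0 = (24/7 - 3*1 - 78/7) + 0 = (24/7 - 3 - 78/7) + 0 = -75/7 + 0 = -75/7)
(-16 + j(-9, 3 - 8)) + 229 = (-16 - 75/7) + 229 = -187/7 + 229 = 1416/7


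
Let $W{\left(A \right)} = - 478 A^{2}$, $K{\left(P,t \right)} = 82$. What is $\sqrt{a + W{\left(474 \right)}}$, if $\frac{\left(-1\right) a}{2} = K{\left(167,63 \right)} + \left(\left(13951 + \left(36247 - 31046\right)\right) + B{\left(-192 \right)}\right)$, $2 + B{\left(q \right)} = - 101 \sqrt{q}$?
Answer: $2 \sqrt{-26858398 + 404 i \sqrt{3}} \approx 0.13502 + 10365.0 i$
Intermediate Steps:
$B{\left(q \right)} = -2 - 101 \sqrt{q}$
$a = -38464 + 1616 i \sqrt{3}$ ($a = - 2 \left(82 + \left(\left(13951 + \left(36247 - 31046\right)\right) - \left(2 + 101 \sqrt{-192}\right)\right)\right) = - 2 \left(82 + \left(\left(13951 + \left(36247 - 31046\right)\right) - \left(2 + 101 \cdot 8 i \sqrt{3}\right)\right)\right) = - 2 \left(82 + \left(\left(13951 + 5201\right) - \left(2 + 808 i \sqrt{3}\right)\right)\right) = - 2 \left(82 + \left(19152 - \left(2 + 808 i \sqrt{3}\right)\right)\right) = - 2 \left(82 + \left(19150 - 808 i \sqrt{3}\right)\right) = - 2 \left(19232 - 808 i \sqrt{3}\right) = -38464 + 1616 i \sqrt{3} \approx -38464.0 + 2799.0 i$)
$\sqrt{a + W{\left(474 \right)}} = \sqrt{\left(-38464 + 1616 i \sqrt{3}\right) - 478 \cdot 474^{2}} = \sqrt{\left(-38464 + 1616 i \sqrt{3}\right) - 107395128} = \sqrt{-107433592 + 1616 i \sqrt{3}}$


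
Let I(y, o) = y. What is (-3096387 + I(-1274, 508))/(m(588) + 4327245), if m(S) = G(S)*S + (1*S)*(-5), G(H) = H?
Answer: -3097661/4670049 ≈ -0.66330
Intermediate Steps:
m(S) = S² - 5*S (m(S) = S*S + (1*S)*(-5) = S² + S*(-5) = S² - 5*S)
(-3096387 + I(-1274, 508))/(m(588) + 4327245) = (-3096387 - 1274)/(588*(-5 + 588) + 4327245) = -3097661/(588*583 + 4327245) = -3097661/(342804 + 4327245) = -3097661/4670049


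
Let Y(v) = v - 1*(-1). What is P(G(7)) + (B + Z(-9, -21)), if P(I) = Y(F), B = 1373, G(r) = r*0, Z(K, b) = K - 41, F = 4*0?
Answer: 1324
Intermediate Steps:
F = 0
Y(v) = 1 + v (Y(v) = v + 1 = 1 + v)
Z(K, b) = -41 + K
G(r) = 0
P(I) = 1 (P(I) = 1 + 0 = 1)
P(G(7)) + (B + Z(-9, -21)) = 1 + (1373 + (-41 - 9)) = 1 + (1373 - 50) = 1 + 1323 = 1324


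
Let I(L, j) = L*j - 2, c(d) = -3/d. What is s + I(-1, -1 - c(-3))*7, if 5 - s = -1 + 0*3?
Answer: 6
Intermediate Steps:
s = 6 (s = 5 - (-1 + 0*3) = 5 - (-1 + 0) = 5 - 1*(-1) = 5 + 1 = 6)
I(L, j) = -2 + L*j
s + I(-1, -1 - c(-3))*7 = 6 + (-2 - (-1 - (-3)/(-3)))*7 = 6 + (-2 - (-1 - (-3)*(-1)/3))*7 = 6 + (-2 - (-1 - 1*1))*7 = 6 + (-2 - (-1 - 1))*7 = 6 + (-2 - 1*(-2))*7 = 6 + (-2 + 2)*7 = 6 + 0*7 = 6 + 0 = 6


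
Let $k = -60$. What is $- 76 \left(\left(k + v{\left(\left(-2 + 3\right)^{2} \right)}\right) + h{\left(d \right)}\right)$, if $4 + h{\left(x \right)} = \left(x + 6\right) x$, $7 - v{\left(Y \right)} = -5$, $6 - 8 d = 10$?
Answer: $4161$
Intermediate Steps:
$d = - \frac{1}{2}$ ($d = \frac{3}{4} - \frac{5}{4} = - \frac{1}{2} \approx -0.5$)
$v{\left(Y \right)} = 12$ ($v{\left(Y \right)} = 7 - -5 = 7 + 5 = 12$)
$h{\left(x \right)} = -4 + x \left(6 + x\right)$ ($h{\left(x \right)} = -4 + \left(x + 6\right) x = -4 + \left(6 + x\right) x = -4 + x \left(6 + x\right)$)
$- 76 \left(\left(k + v{\left(\left(-2 + 3\right)^{2} \right)}\right) + h{\left(d \right)}\right) = - 76 \left(\left(-60 + 12\right) + \left(-4 + \left(- \frac{1}{2}\right)^{2} + 6 \left(- \frac{1}{2}\right)\right)\right) = - 76 \left(-48 - \frac{27}{4}\right) = \left(-76\right) \left(- \frac{219}{4}\right) = 4161$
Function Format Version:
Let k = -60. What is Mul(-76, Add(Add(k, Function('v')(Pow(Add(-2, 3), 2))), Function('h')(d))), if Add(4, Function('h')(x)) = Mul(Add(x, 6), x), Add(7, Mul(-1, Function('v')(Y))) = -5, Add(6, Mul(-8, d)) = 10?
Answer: 4161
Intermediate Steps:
d = Rational(-1, 2) (d = Add(Rational(3, 4), Mul(Rational(-1, 8), 10)) = Add(Rational(3, 4), Rational(-5, 4)) = Rational(-1, 2) ≈ -0.50000)
Function('v')(Y) = 12 (Function('v')(Y) = Add(7, Mul(-1, -5)) = Add(7, 5) = 12)
Function('h')(x) = Add(-4, Mul(x, Add(6, x))) (Function('h')(x) = Add(-4, Mul(Add(x, 6), x)) = Add(-4, Mul(Add(6, x), x)) = Add(-4, Mul(x, Add(6, x))))
Mul(-76, Add(Add(k, Function('v')(Pow(Add(-2, 3), 2))), Function('h')(d))) = Mul(-76, Add(Add(-60, 12), Add(-4, Pow(Rational(-1, 2), 2), Mul(6, Rational(-1, 2))))) = Mul(-76, Add(-48, Add(-4, Rational(1, 4), -3))) = Mul(-76, Add(-48, Rational(-27, 4))) = Mul(-76, Rational(-219, 4)) = 4161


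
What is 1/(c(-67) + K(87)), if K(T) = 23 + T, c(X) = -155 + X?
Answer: -1/112 ≈ -0.0089286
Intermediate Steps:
1/(c(-67) + K(87)) = 1/((-155 - 67) + (23 + 87)) = 1/(-222 + 110) = 1/(-112) = -1/112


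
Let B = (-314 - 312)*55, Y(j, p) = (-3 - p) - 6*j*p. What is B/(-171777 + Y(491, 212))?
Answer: 17215/398272 ≈ 0.043224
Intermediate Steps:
Y(j, p) = -3 - p - 6*j*p (Y(j, p) = (-3 - p) - 6*j*p = -3 - p - 6*j*p)
B = -34430 (B = -626*55 = -34430)
B/(-171777 + Y(491, 212)) = -34430/(-171777 + (-3 - 1*212 - 6*491*212)) = -34430/(-171777 + (-3 - 212 - 624552)) = -34430/(-171777 - 624767) = -34430/(-796544) = -34430*(-1/796544) = 17215/398272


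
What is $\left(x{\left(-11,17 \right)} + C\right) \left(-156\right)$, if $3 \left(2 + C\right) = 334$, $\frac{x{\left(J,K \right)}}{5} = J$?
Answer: $-8476$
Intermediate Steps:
$x{\left(J,K \right)} = 5 J$
$C = \frac{328}{3}$ ($C = -2 + \frac{1}{3} \cdot 334 = -2 + \frac{334}{3} = \frac{328}{3} \approx 109.33$)
$\left(x{\left(-11,17 \right)} + C\right) \left(-156\right) = \left(5 \left(-11\right) + \frac{328}{3}\right) \left(-156\right) = \left(-55 + \frac{328}{3}\right) \left(-156\right) = \frac{163}{3} \left(-156\right) = -8476$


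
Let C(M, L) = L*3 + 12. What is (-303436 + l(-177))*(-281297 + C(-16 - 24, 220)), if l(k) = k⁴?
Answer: -275350037153125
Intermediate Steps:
C(M, L) = 12 + 3*L (C(M, L) = 3*L + 12 = 12 + 3*L)
(-303436 + l(-177))*(-281297 + C(-16 - 24, 220)) = (-303436 + (-177)⁴)*(-281297 + (12 + 3*220)) = (-303436 + 981506241)*(-281297 + (12 + 660)) = 981202805*(-281297 + 672) = 981202805*(-280625) = -275350037153125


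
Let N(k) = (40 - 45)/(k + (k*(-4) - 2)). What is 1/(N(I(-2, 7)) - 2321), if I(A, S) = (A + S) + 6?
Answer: -7/16246 ≈ -0.00043088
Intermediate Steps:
I(A, S) = 6 + A + S
N(k) = -5/(-2 - 3*k) (N(k) = -5/(k + (-4*k - 2)) = -5/(k + (-2 - 4*k)) = -5/(-2 - 3*k))
1/(N(I(-2, 7)) - 2321) = 1/(5/(2 + 3*(6 - 2 + 7)) - 2321) = 1/(5/(2 + 3*11) - 2321) = 1/(5/(2 + 33) - 2321) = 1/(5/35 - 2321) = 1/(5*(1/35) - 2321) = 1/(⅐ - 2321) = 1/(-16246/7) = -7/16246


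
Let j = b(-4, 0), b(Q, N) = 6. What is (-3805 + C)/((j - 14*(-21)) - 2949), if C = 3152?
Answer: 653/2649 ≈ 0.24651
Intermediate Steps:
j = 6
(-3805 + C)/((j - 14*(-21)) - 2949) = (-3805 + 3152)/((6 - 14*(-21)) - 2949) = -653/((6 + 294) - 2949) = -653/(300 - 2949) = -653/(-2649) = -653*(-1/2649) = 653/2649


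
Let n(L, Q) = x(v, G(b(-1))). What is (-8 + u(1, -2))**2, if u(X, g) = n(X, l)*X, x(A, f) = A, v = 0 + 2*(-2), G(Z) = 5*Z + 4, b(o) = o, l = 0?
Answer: 144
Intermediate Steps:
G(Z) = 4 + 5*Z
v = -4 (v = 0 - 4 = -4)
n(L, Q) = -4
u(X, g) = -4*X
(-8 + u(1, -2))**2 = (-8 - 4*1)**2 = (-8 - 4)**2 = (-12)**2 = 144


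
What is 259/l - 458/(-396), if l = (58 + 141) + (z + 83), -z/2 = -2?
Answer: 2654/1287 ≈ 2.0622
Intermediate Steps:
z = 4 (z = -2*(-2) = 4)
l = 286 (l = (58 + 141) + (4 + 83) = 199 + 87 = 286)
259/l - 458/(-396) = 259/286 - 458/(-396) = 259*(1/286) - 458*(-1/396) = 259/286 + 229/198 = 2654/1287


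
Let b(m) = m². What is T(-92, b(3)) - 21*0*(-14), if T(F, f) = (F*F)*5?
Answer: 42320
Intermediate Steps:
T(F, f) = 5*F² (T(F, f) = F²*5 = 5*F²)
T(-92, b(3)) - 21*0*(-14) = 5*(-92)² - 21*0*(-14) = 5*8464 - 21*0 = 42320 - 1*0 = 42320 + 0 = 42320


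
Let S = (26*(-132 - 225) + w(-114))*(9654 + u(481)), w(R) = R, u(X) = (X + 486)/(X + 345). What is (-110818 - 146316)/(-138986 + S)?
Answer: 53098171/18762377288 ≈ 0.0028300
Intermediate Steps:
u(X) = (486 + X)/(345 + X)
S = -37467353358/413 (S = (26*(-132 - 225) - 114)*(9654 + (486 + 481)/(345 + 481)) = (26*(-357) - 114)*(9654 + 967/826) = (-9282 - 114)*(9654 + (1/826)*967) = -9396*(9654 + 967/826) = -9396*7975171/826 = -37467353358/413 ≈ -9.0720e+7)
(-110818 - 146316)/(-138986 + S) = (-110818 - 146316)/(-138986 - 37467353358/413) = -257134/(-37524754576/413) = -257134*(-413/37524754576) = 53098171/18762377288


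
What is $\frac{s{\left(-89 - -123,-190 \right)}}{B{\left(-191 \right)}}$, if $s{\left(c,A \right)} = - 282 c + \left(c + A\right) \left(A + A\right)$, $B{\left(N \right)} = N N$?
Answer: $\frac{49692}{36481} \approx 1.3621$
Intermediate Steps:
$B{\left(N \right)} = N^{2}$
$s{\left(c,A \right)} = - 282 c + 2 A \left(A + c\right)$ ($s{\left(c,A \right)} = - 282 c + \left(A + c\right) 2 A = - 282 c + 2 A \left(A + c\right)$)
$\frac{s{\left(-89 - -123,-190 \right)}}{B{\left(-191 \right)}} = \frac{- 282 \left(-89 - -123\right) + 2 \left(-190\right)^{2} + 2 \left(-190\right) \left(-89 - -123\right)}{\left(-191\right)^{2}} = \frac{- 282 \left(-89 + 123\right) + 2 \cdot 36100 + 2 \left(-190\right) \left(-89 + 123\right)}{36481} = \left(\left(-282\right) 34 + 72200 + 2 \left(-190\right) 34\right) \frac{1}{36481} = \left(-9588 + 72200 - 12920\right) \frac{1}{36481} = 49692 \cdot \frac{1}{36481} = \frac{49692}{36481}$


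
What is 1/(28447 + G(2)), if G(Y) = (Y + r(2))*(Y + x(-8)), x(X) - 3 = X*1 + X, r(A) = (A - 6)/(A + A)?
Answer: 1/28436 ≈ 3.5167e-5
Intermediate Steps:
r(A) = (-6 + A)/(2*A) (r(A) = (-6 + A)/((2*A)) = (-6 + A)*(1/(2*A)) = (-6 + A)/(2*A))
x(X) = 3 + 2*X (x(X) = 3 + (X*1 + X) = 3 + (X + X) = 3 + 2*X)
G(Y) = (-1 + Y)*(-13 + Y) (G(Y) = (Y + (½)*(-6 + 2)/2)*(Y + (3 + 2*(-8))) = (Y + (½)*(½)*(-4))*(Y + (3 - 16)) = (Y - 1)*(Y - 13) = (-1 + Y)*(-13 + Y))
1/(28447 + G(2)) = 1/(28447 + (13 + 2² - 14*2)) = 1/(28447 + (13 + 4 - 28)) = 1/(28447 - 11) = 1/28436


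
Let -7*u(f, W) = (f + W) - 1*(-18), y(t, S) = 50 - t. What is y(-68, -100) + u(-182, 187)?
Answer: 803/7 ≈ 114.71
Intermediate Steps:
u(f, W) = -18/7 - W/7 - f/7 (u(f, W) = -((f + W) - 1*(-18))/7 = -((W + f) + 18)/7 = -(18 + W + f)/7 = -18/7 - W/7 - f/7)
y(-68, -100) + u(-182, 187) = (50 - 1*(-68)) + (-18/7 - ⅐*187 - ⅐*(-182)) = (50 + 68) + (-18/7 - 187/7 + 26) = 118 - 23/7 = 803/7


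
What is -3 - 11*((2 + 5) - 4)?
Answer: -36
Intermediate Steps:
-3 - 11*((2 + 5) - 4) = -3 - 11*(7 - 4) = -3 - 11*3 = -3 - 33 = -36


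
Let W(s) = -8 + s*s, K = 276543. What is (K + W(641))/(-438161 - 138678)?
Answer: -23704/19891 ≈ -1.1917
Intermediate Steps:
W(s) = -8 + s**2
(K + W(641))/(-438161 - 138678) = (276543 + (-8 + 641**2))/(-438161 - 138678) = (276543 + (-8 + 410881))/(-576839) = (276543 + 410873)*(-1/576839) = 687416*(-1/576839) = -23704/19891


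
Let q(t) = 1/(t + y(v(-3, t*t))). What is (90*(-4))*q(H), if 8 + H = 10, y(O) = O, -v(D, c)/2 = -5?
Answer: -30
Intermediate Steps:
v(D, c) = 10 (v(D, c) = -2*(-5) = 10)
H = 2 (H = -8 + 10 = 2)
q(t) = 1/(10 + t) (q(t) = 1/(t + 10) = 1/(10 + t))
(90*(-4))*q(H) = (90*(-4))/(10 + 2) = -360/12 = -360*1/12 = -30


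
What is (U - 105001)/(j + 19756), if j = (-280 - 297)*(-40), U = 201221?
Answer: 24055/10709 ≈ 2.2462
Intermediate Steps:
j = 23080 (j = -577*(-40) = 23080)
(U - 105001)/(j + 19756) = (201221 - 105001)/(23080 + 19756) = 96220/42836 = 96220*(1/42836) = 24055/10709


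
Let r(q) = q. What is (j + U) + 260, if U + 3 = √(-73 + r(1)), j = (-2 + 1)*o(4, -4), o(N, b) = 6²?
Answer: 221 + 6*I*√2 ≈ 221.0 + 8.4853*I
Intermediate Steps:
o(N, b) = 36
j = -36 (j = (-2 + 1)*36 = -1*36 = -36)
U = -3 + 6*I*√2 (U = -3 + √(-73 + 1) = -3 + √(-72) = -3 + 6*I*√2 ≈ -3.0 + 8.4853*I)
(j + U) + 260 = (-36 + (-3 + 6*I*√2)) + 260 = (-39 + 6*I*√2) + 260 = 221 + 6*I*√2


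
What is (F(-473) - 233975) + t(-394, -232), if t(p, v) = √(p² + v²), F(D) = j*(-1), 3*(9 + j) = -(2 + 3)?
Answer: -701893/3 + 2*√52265 ≈ -2.3351e+5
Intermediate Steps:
j = -32/3 (j = -9 + (-(2 + 3))/3 = -9 + (-1*5)/3 = -9 + (⅓)*(-5) = -9 - 5/3 = -32/3 ≈ -10.667)
F(D) = 32/3 (F(D) = -32/3*(-1) = 32/3)
(F(-473) - 233975) + t(-394, -232) = (32/3 - 233975) + √((-394)² + (-232)²) = -701893/3 + √(155236 + 53824) = -701893/3 + √209060 = -701893/3 + 2*√52265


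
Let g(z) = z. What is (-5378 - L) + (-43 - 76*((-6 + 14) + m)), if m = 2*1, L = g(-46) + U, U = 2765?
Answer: -8900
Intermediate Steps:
L = 2719 (L = -46 + 2765 = 2719)
m = 2
(-5378 - L) + (-43 - 76*((-6 + 14) + m)) = (-5378 - 1*2719) + (-43 - 76*((-6 + 14) + 2)) = (-5378 - 2719) + (-43 - 76*(8 + 2)) = -8097 + (-43 - 76*10) = -8097 + (-43 - 760) = -8097 - 803 = -8900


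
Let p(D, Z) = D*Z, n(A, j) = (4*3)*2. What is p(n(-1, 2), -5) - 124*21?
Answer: -2724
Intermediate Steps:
n(A, j) = 24 (n(A, j) = 12*2 = 24)
p(n(-1, 2), -5) - 124*21 = 24*(-5) - 124*21 = -120 - 2604 = -2724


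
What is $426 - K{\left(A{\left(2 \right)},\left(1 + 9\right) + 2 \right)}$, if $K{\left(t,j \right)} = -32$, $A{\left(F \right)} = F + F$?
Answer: $458$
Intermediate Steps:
$A{\left(F \right)} = 2 F$
$426 - K{\left(A{\left(2 \right)},\left(1 + 9\right) + 2 \right)} = 426 - -32 = 426 + 32 = 458$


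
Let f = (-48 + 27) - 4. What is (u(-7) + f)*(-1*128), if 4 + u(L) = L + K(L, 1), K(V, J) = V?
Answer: 5504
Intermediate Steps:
f = -25 (f = -21 - 4 = -25)
u(L) = -4 + 2*L (u(L) = -4 + (L + L) = -4 + 2*L)
(u(-7) + f)*(-1*128) = ((-4 + 2*(-7)) - 25)*(-1*128) = ((-4 - 14) - 25)*(-128) = (-18 - 25)*(-128) = -43*(-128) = 5504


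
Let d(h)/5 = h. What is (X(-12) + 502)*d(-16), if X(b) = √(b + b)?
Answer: -40160 - 160*I*√6 ≈ -40160.0 - 391.92*I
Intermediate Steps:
d(h) = 5*h
X(b) = √2*√b (X(b) = √(2*b) = √2*√b)
(X(-12) + 502)*d(-16) = (√2*√(-12) + 502)*(5*(-16)) = (√2*(2*I*√3) + 502)*(-80) = (2*I*√6 + 502)*(-80) = (502 + 2*I*√6)*(-80) = -40160 - 160*I*√6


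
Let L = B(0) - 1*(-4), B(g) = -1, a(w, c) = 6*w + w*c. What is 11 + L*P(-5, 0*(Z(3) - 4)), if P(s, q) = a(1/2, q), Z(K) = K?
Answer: 20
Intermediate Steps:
a(w, c) = 6*w + c*w
P(s, q) = 3 + q/2 (P(s, q) = (6 + q)/2 = 3 + q/2)
L = 3 (L = -1 - 1*(-4) = -1 + 4 = 3)
11 + L*P(-5, 0*(Z(3) - 4)) = 11 + 3*(3 + (0*(3 - 4))/2) = 11 + 3*(3 + (0*(-1))/2) = 11 + 3*(3 + (1/2)*0) = 11 + 3*(3 + 0) = 11 + 3*3 = 11 + 9 = 20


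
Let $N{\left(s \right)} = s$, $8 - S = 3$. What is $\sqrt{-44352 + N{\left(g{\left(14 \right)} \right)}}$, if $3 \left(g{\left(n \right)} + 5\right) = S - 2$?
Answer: $2 i \sqrt{11089} \approx 210.61 i$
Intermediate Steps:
$S = 5$ ($S = 8 - 3 = 5$)
$g{\left(n \right)} = -4$ ($g{\left(n \right)} = -5 + \frac{5 - 2}{3} = -5 + \frac{1}{3} \cdot 3 = -5 + 1 = -4$)
$\sqrt{-44352 + N{\left(g{\left(14 \right)} \right)}} = \sqrt{-44352 - 4} = \sqrt{-44356} = 2 i \sqrt{11089}$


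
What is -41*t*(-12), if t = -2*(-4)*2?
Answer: 7872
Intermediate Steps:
t = 16 (t = 8*2 = 16)
-41*t*(-12) = -656*(-12) = -41*(-192) = 7872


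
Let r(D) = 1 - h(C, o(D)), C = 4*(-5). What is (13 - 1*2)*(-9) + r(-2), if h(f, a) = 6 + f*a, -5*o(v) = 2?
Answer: -112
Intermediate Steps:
o(v) = -⅖ (o(v) = -⅕*2 = -⅖)
C = -20
h(f, a) = 6 + a*f
r(D) = -13 (r(D) = 1 - (6 - ⅖*(-20)) = 1 - (6 + 8) = 1 - 1*14 = 1 - 14 = -13)
(13 - 1*2)*(-9) + r(-2) = (13 - 1*2)*(-9) - 13 = (13 - 2)*(-9) - 13 = 11*(-9) - 13 = -99 - 13 = -112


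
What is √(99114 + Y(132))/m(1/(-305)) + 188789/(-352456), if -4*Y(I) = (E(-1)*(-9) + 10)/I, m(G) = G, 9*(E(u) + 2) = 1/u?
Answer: -188789/352456 - 305*√1726961379/132 ≈ -96022.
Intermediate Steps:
E(u) = -2 + 1/(9*u)
Y(I) = -29/(4*I) (Y(I) = -((-2 + (⅑)/(-1))*(-9) + 10)/(4*I) = -((-2 + (⅑)*(-1))*(-9) + 10)/(4*I) = -((-2 - ⅑)*(-9) + 10)/(4*I) = -(-19/9*(-9) + 10)/(4*I) = -(19 + 10)/(4*I) = -29/(4*I))
√(99114 + Y(132))/m(1/(-305)) + 188789/(-352456) = √(99114 - 29/4/132)/(1/(-305)) + 188789/(-352456) = √(99114 - 29/4*1/132)/(-1/305) + 188789*(-1/352456) = √(99114 - 29/528)*(-305) - 188789/352456 = √(52332163/528)*(-305) - 188789/352456 = (√1726961379/132)*(-305) - 188789/352456 = -305*√1726961379/132 - 188789/352456 = -188789/352456 - 305*√1726961379/132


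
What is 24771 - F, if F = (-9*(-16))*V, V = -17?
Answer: 27219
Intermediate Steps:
F = -2448 (F = -9*(-16)*(-17) = 144*(-17) = -2448)
24771 - F = 24771 - 1*(-2448) = 24771 + 2448 = 27219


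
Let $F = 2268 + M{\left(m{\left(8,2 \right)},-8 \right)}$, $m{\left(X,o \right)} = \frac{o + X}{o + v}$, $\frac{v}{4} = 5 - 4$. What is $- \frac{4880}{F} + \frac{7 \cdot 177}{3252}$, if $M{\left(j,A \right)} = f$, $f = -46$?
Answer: $- \frac{2186117}{1204324} \approx -1.8152$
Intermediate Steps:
$v = 4$ ($v = 4 \left(5 - 4\right) = 4 \cdot 1 = 4$)
$m{\left(X,o \right)} = \frac{X + o}{4 + o}$ ($m{\left(X,o \right)} = \frac{o + X}{o + 4} = \frac{X + o}{4 + o}$)
$M{\left(j,A \right)} = -46$
$F = 2222$ ($F = 2268 - 46 = 2222$)
$- \frac{4880}{F} + \frac{7 \cdot 177}{3252} = - \frac{4880}{2222} + \frac{7 \cdot 177}{3252} = \left(-4880\right) \frac{1}{2222} + 1239 \cdot \frac{1}{3252} = - \frac{2440}{1111} + \frac{413}{1084} = - \frac{2186117}{1204324}$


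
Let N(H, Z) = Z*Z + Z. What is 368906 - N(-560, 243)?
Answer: 309614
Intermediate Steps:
N(H, Z) = Z + Z² (N(H, Z) = Z² + Z = Z + Z²)
368906 - N(-560, 243) = 368906 - 243*(1 + 243) = 368906 - 243*244 = 368906 - 1*59292 = 368906 - 59292 = 309614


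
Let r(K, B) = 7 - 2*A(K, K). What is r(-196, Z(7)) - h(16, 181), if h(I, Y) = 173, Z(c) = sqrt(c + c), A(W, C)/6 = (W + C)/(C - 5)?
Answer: -12690/67 ≈ -189.40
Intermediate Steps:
A(W, C) = 6*(C + W)/(-5 + C) (A(W, C) = 6*((W + C)/(C - 5)) = 6*((C + W)/(-5 + C)) = 6*(C + W)/(-5 + C))
Z(c) = sqrt(2)*sqrt(c) (Z(c) = sqrt(2*c) = sqrt(2)*sqrt(c))
r(K, B) = 7 - 24*K/(-5 + K) (r(K, B) = 7 - 12*(K + K)/(-5 + K) = 7 - 12*2*K/(-5 + K) = 7 - 24*K/(-5 + K))
r(-196, Z(7)) - h(16, 181) = (-35 - 17*(-196))/(-5 - 196) - 1*173 = (-35 + 3332)/(-201) - 173 = -1/201*3297 - 173 = -1099/67 - 173 = -12690/67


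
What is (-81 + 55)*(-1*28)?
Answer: 728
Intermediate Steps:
(-81 + 55)*(-1*28) = -26*(-28) = 728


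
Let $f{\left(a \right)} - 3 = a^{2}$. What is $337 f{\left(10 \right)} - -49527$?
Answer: $84238$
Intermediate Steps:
$f{\left(a \right)} = 3 + a^{2}$
$337 f{\left(10 \right)} - -49527 = 337 \left(3 + 10^{2}\right) - -49527 = 337 \left(3 + 100\right) + 49527 = 337 \cdot 103 + 49527 = 34711 + 49527 = 84238$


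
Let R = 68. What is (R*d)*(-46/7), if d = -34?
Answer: 106352/7 ≈ 15193.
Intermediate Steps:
(R*d)*(-46/7) = (68*(-34))*(-46/7) = -(-106352)/7 = -2312*(-46/7) = 106352/7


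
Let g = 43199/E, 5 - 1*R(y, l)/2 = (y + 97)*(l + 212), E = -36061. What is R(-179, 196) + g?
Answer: 2413231043/36061 ≈ 66921.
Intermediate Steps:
R(y, l) = 10 - 2*(97 + y)*(212 + l) (R(y, l) = 10 - 2*(y + 97)*(l + 212) = 10 - 2*(97 + y)*(212 + l))
g = -43199/36061 (g = 43199/(-36061) = 43199*(-1/36061) = -43199/36061 ≈ -1.1979)
R(-179, 196) + g = (-41118 - 424*(-179) - 194*196 - 2*196*(-179)) - 43199/36061 = (-41118 + 75896 - 38024 + 70168) - 43199/36061 = 66922 - 43199/36061 = 2413231043/36061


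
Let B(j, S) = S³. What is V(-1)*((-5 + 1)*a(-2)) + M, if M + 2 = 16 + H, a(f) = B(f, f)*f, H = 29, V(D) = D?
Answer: 107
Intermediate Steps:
a(f) = f⁴ (a(f) = f³*f = f⁴)
M = 43 (M = -2 + (16 + 29) = -2 + 45 = 43)
V(-1)*((-5 + 1)*a(-2)) + M = -(-5 + 1)*(-2)⁴ + 43 = -(-4)*16 + 43 = -1*(-64) + 43 = 64 + 43 = 107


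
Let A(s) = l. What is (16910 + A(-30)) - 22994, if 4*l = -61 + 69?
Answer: -6082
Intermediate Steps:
l = 2 (l = (-61 + 69)/4 = (¼)*8 = 2)
A(s) = 2
(16910 + A(-30)) - 22994 = (16910 + 2) - 22994 = 16912 - 22994 = -6082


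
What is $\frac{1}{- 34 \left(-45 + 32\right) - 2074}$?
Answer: $- \frac{1}{1632} \approx -0.00061275$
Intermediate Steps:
$\frac{1}{- 34 \left(-45 + 32\right) - 2074} = \frac{1}{\left(-34\right) \left(-13\right) - 2074} = \frac{1}{442 - 2074} = \frac{1}{-1632} = - \frac{1}{1632}$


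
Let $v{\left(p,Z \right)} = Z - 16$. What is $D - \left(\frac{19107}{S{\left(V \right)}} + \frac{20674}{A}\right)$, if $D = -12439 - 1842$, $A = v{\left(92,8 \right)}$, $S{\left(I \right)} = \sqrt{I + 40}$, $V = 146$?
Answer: $- \frac{46787}{4} - \frac{6369 \sqrt{186}}{62} \approx -13098.0$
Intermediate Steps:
$v{\left(p,Z \right)} = -16 + Z$
$S{\left(I \right)} = \sqrt{40 + I}$
$A = -8$ ($A = -16 + 8 = -8$)
$D = -14281$
$D - \left(\frac{19107}{S{\left(V \right)}} + \frac{20674}{A}\right) = -14281 - \left(\frac{19107}{\sqrt{40 + 146}} + \frac{20674}{-8}\right) = -14281 - \left(\frac{19107}{\sqrt{186}} + 20674 \left(- \frac{1}{8}\right)\right) = -14281 - \left(19107 \frac{\sqrt{186}}{186} - \frac{10337}{4}\right) = -14281 - \left(\frac{6369 \sqrt{186}}{62} - \frac{10337}{4}\right) = -14281 - \left(- \frac{10337}{4} + \frac{6369 \sqrt{186}}{62}\right) = -14281 + \left(\frac{10337}{4} - \frac{6369 \sqrt{186}}{62}\right) = - \frac{46787}{4} - \frac{6369 \sqrt{186}}{62}$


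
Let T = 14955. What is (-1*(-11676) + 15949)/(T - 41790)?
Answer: -5525/5367 ≈ -1.0294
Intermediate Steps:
(-1*(-11676) + 15949)/(T - 41790) = (-1*(-11676) + 15949)/(14955 - 41790) = (11676 + 15949)/(-26835) = 27625*(-1/26835) = -5525/5367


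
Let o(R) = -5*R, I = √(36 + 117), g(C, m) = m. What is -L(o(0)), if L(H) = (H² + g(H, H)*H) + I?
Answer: -3*√17 ≈ -12.369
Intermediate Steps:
I = 3*√17 (I = √153 = 3*√17 ≈ 12.369)
L(H) = 2*H² + 3*√17 (L(H) = (H² + H*H) + 3*√17 = (H² + H²) + 3*√17 = 2*H² + 3*√17)
-L(o(0)) = -(2*(-5*0)² + 3*√17) = -(2*0² + 3*√17) = -(2*0 + 3*√17) = -(0 + 3*√17) = -3*√17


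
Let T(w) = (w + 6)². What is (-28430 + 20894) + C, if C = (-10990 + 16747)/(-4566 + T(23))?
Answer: -28077357/3725 ≈ -7537.5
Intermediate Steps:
T(w) = (6 + w)²
C = -5757/3725 (C = (-10990 + 16747)/(-4566 + (6 + 23)²) = 5757/(-4566 + 29²) = 5757/(-4566 + 841) = 5757/(-3725) = 5757*(-1/3725) = -5757/3725 ≈ -1.5455)
(-28430 + 20894) + C = (-28430 + 20894) - 5757/3725 = -7536 - 5757/3725 = -28077357/3725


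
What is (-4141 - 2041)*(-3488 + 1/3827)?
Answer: 82520890650/3827 ≈ 2.1563e+7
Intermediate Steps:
(-4141 - 2041)*(-3488 + 1/3827) = -6182*(-3488 + 1/3827) = -6182*(-13348575/3827) = 82520890650/3827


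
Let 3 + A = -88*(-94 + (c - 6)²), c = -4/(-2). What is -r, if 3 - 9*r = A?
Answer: 762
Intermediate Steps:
c = 2 (c = -4*(-½) = 2)
A = 6861 (A = -3 - 88*(-94 + (2 - 6)²) = -3 - 88*(-94 + (-4)²) = -3 - 88*(-94 + 16) = -3 - 88*(-78) = -3 + 6864 = 6861)
r = -762 (r = ⅓ - ⅑*6861 = ⅓ - 2287/3 = -762)
-r = -1*(-762) = 762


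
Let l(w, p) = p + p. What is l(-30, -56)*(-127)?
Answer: 14224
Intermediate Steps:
l(w, p) = 2*p
l(-30, -56)*(-127) = (2*(-56))*(-127) = -112*(-127) = 14224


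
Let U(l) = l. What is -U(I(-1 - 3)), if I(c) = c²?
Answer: -16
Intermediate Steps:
-U(I(-1 - 3)) = -(-1 - 3)² = -1*(-4)² = -1*16 = -16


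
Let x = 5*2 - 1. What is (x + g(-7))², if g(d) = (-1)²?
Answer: 100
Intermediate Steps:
x = 9 (x = 10 - 1 = 9)
g(d) = 1
(x + g(-7))² = (9 + 1)² = 10² = 100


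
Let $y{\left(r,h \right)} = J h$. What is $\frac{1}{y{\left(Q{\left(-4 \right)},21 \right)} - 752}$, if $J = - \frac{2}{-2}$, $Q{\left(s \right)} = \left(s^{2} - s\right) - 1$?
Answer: $- \frac{1}{731} \approx -0.001368$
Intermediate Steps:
$Q{\left(s \right)} = -1 + s^{2} - s$
$J = 1$ ($J = - \frac{2 \left(-1\right)}{2} = \left(-1\right) \left(-1\right) = 1$)
$y{\left(r,h \right)} = h$ ($y{\left(r,h \right)} = 1 h = h$)
$\frac{1}{y{\left(Q{\left(-4 \right)},21 \right)} - 752} = \frac{1}{21 - 752} = \frac{1}{-731} = - \frac{1}{731}$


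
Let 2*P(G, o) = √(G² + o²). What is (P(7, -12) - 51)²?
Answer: (102 - √193)²/4 ≈ 1940.7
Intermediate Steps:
P(G, o) = √(G² + o²)/2
(P(7, -12) - 51)² = (√(7² + (-12)²)/2 - 51)² = (√(49 + 144)/2 - 51)² = (√193/2 - 51)² = (-51 + √193/2)²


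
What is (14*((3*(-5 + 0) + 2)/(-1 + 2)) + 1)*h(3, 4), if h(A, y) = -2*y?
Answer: 1448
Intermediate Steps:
(14*((3*(-5 + 0) + 2)/(-1 + 2)) + 1)*h(3, 4) = (14*((3*(-5 + 0) + 2)/(-1 + 2)) + 1)*(-2*4) = (14*((3*(-5) + 2)/1) + 1)*(-8) = (14*((-15 + 2)*1) + 1)*(-8) = (14*(-13*1) + 1)*(-8) = (14*(-13) + 1)*(-8) = (-182 + 1)*(-8) = -181*(-8) = 1448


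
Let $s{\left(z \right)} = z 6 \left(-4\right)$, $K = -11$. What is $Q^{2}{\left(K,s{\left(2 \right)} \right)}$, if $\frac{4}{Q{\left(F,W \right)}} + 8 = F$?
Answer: $\frac{16}{361} \approx 0.044321$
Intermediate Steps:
$s{\left(z \right)} = - 24 z$ ($s{\left(z \right)} = 6 z \left(-4\right) = - 24 z$)
$Q{\left(F,W \right)} = \frac{4}{-8 + F}$
$Q^{2}{\left(K,s{\left(2 \right)} \right)} = \left(\frac{4}{-8 - 11}\right)^{2} = \left(\frac{4}{-19}\right)^{2} = \left(4 \left(- \frac{1}{19}\right)\right)^{2} = \left(- \frac{4}{19}\right)^{2} = \frac{16}{361}$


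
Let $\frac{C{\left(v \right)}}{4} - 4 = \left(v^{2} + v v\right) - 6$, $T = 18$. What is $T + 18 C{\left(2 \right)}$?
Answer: $450$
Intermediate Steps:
$C{\left(v \right)} = -8 + 8 v^{2}$ ($C{\left(v \right)} = 16 + 4 \left(\left(v^{2} + v v\right) - 6\right) = 16 + 4 \left(\left(v^{2} + v^{2}\right) - 6\right) = 16 + 4 \left(2 v^{2} - 6\right) = 16 + 4 \left(-6 + 2 v^{2}\right) = 16 + \left(-24 + 8 v^{2}\right) = -8 + 8 v^{2}$)
$T + 18 C{\left(2 \right)} = 18 + 18 \left(-8 + 8 \cdot 2^{2}\right) = 18 + 18 \left(-8 + 8 \cdot 4\right) = 18 + 18 \left(-8 + 32\right) = 18 + 18 \cdot 24 = 18 + 432 = 450$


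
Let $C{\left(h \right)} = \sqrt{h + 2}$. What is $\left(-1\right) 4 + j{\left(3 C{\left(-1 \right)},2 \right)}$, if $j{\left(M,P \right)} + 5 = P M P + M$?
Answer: $6$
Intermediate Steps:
$C{\left(h \right)} = \sqrt{2 + h}$
$j{\left(M,P \right)} = -5 + M + M P^{2}$ ($j{\left(M,P \right)} = -5 + \left(P M P + M\right) = -5 + \left(M P P + M\right) = -5 + \left(M P^{2} + M\right) = -5 + \left(M + M P^{2}\right) = -5 + M + M P^{2}$)
$\left(-1\right) 4 + j{\left(3 C{\left(-1 \right)},2 \right)} = \left(-1\right) 4 + \left(-5 + 3 \sqrt{2 - 1} + 3 \sqrt{2 - 1} \cdot 2^{2}\right) = -4 + \left(-5 + 3 \sqrt{1} + 3 \sqrt{1} \cdot 4\right) = -4 + \left(-5 + 3 \cdot 1 + 3 \cdot 1 \cdot 4\right) = -4 + \left(-5 + 3 + 3 \cdot 4\right) = -4 + \left(-5 + 3 + 12\right) = -4 + 10 = 6$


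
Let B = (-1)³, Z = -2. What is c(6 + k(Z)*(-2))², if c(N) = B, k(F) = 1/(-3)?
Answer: 1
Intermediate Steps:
k(F) = -⅓
B = -1
c(N) = -1
c(6 + k(Z)*(-2))² = (-1)² = 1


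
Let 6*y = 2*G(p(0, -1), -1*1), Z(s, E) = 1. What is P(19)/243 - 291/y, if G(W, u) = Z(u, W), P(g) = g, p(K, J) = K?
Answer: -212120/243 ≈ -872.92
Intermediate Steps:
G(W, u) = 1
y = ⅓ (y = (2*1)/6 = (⅙)*2 = ⅓ ≈ 0.33333)
P(19)/243 - 291/y = 19/243 - 291/⅓ = 19*(1/243) - 291*3 = 19/243 - 873 = -212120/243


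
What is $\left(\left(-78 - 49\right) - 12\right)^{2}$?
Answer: $19321$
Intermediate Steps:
$\left(\left(-78 - 49\right) - 12\right)^{2} = \left(-127 - 12\right)^{2} = \left(-139\right)^{2} = 19321$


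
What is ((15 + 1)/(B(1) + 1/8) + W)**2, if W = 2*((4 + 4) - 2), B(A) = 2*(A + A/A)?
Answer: 274576/1089 ≈ 252.14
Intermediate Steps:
B(A) = 2 + 2*A (B(A) = 2*(A + 1) = 2*(1 + A) = 2 + 2*A)
W = 12 (W = 2*(8 - 2) = 2*6 = 12)
((15 + 1)/(B(1) + 1/8) + W)**2 = ((15 + 1)/((2 + 2*1) + 1/8) + 12)**2 = (16/((2 + 2) + 1/8) + 12)**2 = (16/(4 + 1/8) + 12)**2 = (16/(33/8) + 12)**2 = (16*(8/33) + 12)**2 = (128/33 + 12)**2 = (524/33)**2 = 274576/1089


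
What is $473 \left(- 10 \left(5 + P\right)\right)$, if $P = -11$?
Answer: $28380$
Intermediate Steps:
$473 \left(- 10 \left(5 + P\right)\right) = 473 \left(- 10 \left(5 - 11\right)\right) = 473 \left(\left(-10\right) \left(-6\right)\right) = 473 \cdot 60 = 28380$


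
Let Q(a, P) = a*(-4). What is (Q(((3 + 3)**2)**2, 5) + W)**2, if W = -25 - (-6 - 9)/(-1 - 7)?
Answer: 1737805969/64 ≈ 2.7153e+7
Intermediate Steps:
Q(a, P) = -4*a
W = -215/8 (W = -25 - (-15)/(-8) = -25 - (-15)*(-1)/8 = -25 - 1*15/8 = -25 - 15/8 = -215/8 ≈ -26.875)
(Q(((3 + 3)**2)**2, 5) + W)**2 = (-4*(3 + 3)**4 - 215/8)**2 = (-4*(6**2)**2 - 215/8)**2 = (-4*36**2 - 215/8)**2 = (-4*1296 - 215/8)**2 = (-5184 - 215/8)**2 = (-41687/8)**2 = 1737805969/64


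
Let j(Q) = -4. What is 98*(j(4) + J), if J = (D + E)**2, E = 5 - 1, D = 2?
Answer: 3136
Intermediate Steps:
E = 4
J = 36 (J = (2 + 4)**2 = 6**2 = 36)
98*(j(4) + J) = 98*(-4 + 36) = 98*32 = 3136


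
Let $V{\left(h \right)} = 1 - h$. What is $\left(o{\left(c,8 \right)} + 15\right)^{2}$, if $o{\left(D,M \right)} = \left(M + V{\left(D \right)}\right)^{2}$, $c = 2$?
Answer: $4096$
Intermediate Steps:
$o{\left(D,M \right)} = \left(1 + M - D\right)^{2}$ ($o{\left(D,M \right)} = \left(M - \left(-1 + D\right)\right)^{2} = \left(1 + M - D\right)^{2}$)
$\left(o{\left(c,8 \right)} + 15\right)^{2} = \left(\left(1 + 8 - 2\right)^{2} + 15\right)^{2} = \left(7^{2} + 15\right)^{2} = \left(49 + 15\right)^{2} = 64^{2} = 4096$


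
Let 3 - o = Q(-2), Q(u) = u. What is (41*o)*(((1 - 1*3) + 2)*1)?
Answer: 0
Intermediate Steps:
o = 5 (o = 3 - 1*(-2) = 3 + 2 = 5)
(41*o)*(((1 - 1*3) + 2)*1) = (41*5)*(((1 - 1*3) + 2)*1) = 205*(((1 - 3) + 2)*1) = 205*((-2 + 2)*1) = 205*(0*1) = 205*0 = 0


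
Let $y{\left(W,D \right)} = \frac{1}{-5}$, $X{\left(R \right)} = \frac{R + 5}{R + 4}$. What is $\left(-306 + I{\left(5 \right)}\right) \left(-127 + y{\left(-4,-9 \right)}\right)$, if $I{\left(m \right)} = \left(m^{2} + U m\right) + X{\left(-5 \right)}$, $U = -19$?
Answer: $\frac{239136}{5} \approx 47827.0$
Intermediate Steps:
$X{\left(R \right)} = \frac{5 + R}{4 + R}$
$I{\left(m \right)} = m^{2} - 19 m$ ($I{\left(m \right)} = \left(m^{2} - 19 m\right) + \frac{5 - 5}{4 - 5} = \left(m^{2} - 19 m\right) + \frac{1}{-1} \cdot 0 = \left(m^{2} - 19 m\right) - 0 = \left(m^{2} - 19 m\right) + 0 = m^{2} - 19 m$)
$y{\left(W,D \right)} = - \frac{1}{5}$
$\left(-306 + I{\left(5 \right)}\right) \left(-127 + y{\left(-4,-9 \right)}\right) = \left(-306 + 5 \left(-19 + 5\right)\right) \left(-127 - \frac{1}{5}\right) = \left(-306 + 5 \left(-14\right)\right) \left(- \frac{636}{5}\right) = \left(-306 - 70\right) \left(- \frac{636}{5}\right) = \left(-376\right) \left(- \frac{636}{5}\right) = \frac{239136}{5}$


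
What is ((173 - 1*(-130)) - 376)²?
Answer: 5329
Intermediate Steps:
((173 - 1*(-130)) - 376)² = ((173 + 130) - 376)² = (303 - 376)² = (-73)² = 5329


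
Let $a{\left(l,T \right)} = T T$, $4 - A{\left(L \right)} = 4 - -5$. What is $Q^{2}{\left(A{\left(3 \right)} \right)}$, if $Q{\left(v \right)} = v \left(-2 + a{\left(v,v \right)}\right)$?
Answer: $13225$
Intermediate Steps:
$A{\left(L \right)} = -5$ ($A{\left(L \right)} = 4 - \left(4 - -5\right) = 4 - \left(4 + 5\right) = 4 - 9 = -5$)
$a{\left(l,T \right)} = T^{2}$
$Q{\left(v \right)} = v \left(-2 + v^{2}\right)$
$Q^{2}{\left(A{\left(3 \right)} \right)} = \left(- 5 \left(-2 + \left(-5\right)^{2}\right)\right)^{2} = \left(- 5 \left(-2 + 25\right)\right)^{2} = \left(\left(-5\right) 23\right)^{2} = \left(-115\right)^{2} = 13225$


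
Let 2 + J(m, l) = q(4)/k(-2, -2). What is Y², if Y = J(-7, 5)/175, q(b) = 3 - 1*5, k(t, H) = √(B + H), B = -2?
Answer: (2 - I)²/30625 ≈ 9.7959e-5 - 0.00013061*I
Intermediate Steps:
k(t, H) = √(-2 + H)
q(b) = -2 (q(b) = 3 - 5 = -2)
J(m, l) = -2 + I (J(m, l) = -2 - 2/√(-2 - 2) = -2 - 2*(-I/2) = -2 - (-1)*I = -2 + I)
Y = -2/175 + I/175 (Y = (-2 + I)/175 = (-2 + I)*(1/175) = -2/175 + I/175 ≈ -0.011429 + 0.0057143*I)
Y² = (-2/175 + I/175)²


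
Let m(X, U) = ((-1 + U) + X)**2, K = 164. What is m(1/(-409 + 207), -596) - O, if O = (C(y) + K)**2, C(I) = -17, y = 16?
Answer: 13661420389/40804 ≈ 3.3481e+5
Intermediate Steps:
m(X, U) = (-1 + U + X)**2
O = 21609 (O = (-17 + 164)**2 = 147**2 = 21609)
m(1/(-409 + 207), -596) - O = (-1 - 596 + 1/(-409 + 207))**2 - 1*21609 = (-1 - 596 + 1/(-202))**2 - 21609 = (-1 - 596 - 1/202)**2 - 21609 = (-120595/202)**2 - 21609 = 14543154025/40804 - 21609 = 13661420389/40804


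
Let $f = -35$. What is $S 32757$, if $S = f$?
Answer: $-1146495$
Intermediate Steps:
$S = -35$
$S 32757 = \left(-35\right) 32757 = -1146495$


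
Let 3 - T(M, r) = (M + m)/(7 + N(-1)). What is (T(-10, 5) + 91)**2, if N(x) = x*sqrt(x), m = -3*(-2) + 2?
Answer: 5555448/625 + 4714*I/625 ≈ 8888.7 + 7.5424*I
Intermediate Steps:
m = 8 (m = 6 + 2 = 8)
N(x) = x**(3/2)
T(M, r) = 3 - (7 + I)*(8 + M)/50 (T(M, r) = 3 - (M + 8)/(7 + (-1)**(3/2)) = 3 - (8 + M)/(7 - I) = 3 - (8 + M)*(7 + I)/50 = 3 - (7 + I)*(8 + M)/50)
(T(-10, 5) + 91)**2 = (-(7 + I)*(-13 - 10 + 3*I)/50 + 91)**2 = (-(7 + I)*(-23 + 3*I)/50 + 91)**2 = (-(-23 + 3*I)*(7 + I)/50 + 91)**2 = (91 - (-23 + 3*I)*(7 + I)/50)**2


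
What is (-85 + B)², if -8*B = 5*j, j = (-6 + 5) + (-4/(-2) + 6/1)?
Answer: 511225/64 ≈ 7987.9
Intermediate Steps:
j = 7 (j = -1 + (-4*(-½) + 6*1) = -1 + (2 + 6) = -1 + 8 = 7)
B = -35/8 (B = -5*7/8 = -⅛*35 = -35/8 ≈ -4.3750)
(-85 + B)² = (-85 - 35/8)² = (-715/8)² = 511225/64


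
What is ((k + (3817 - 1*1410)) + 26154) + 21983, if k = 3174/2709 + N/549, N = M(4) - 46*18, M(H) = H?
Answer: 8352291046/165249 ≈ 50544.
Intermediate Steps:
N = -824 (N = 4 - 46*18 = 4 - 828 = -824)
k = -54410/165249 (k = 3174/2709 - 824/549 = 3174*(1/2709) - 824*1/549 = 1058/903 - 824/549 = -54410/165249 ≈ -0.32926)
((k + (3817 - 1*1410)) + 26154) + 21983 = ((-54410/165249 + (3817 - 1*1410)) + 26154) + 21983 = ((-54410/165249 + (3817 - 1410)) + 26154) + 21983 = ((-54410/165249 + 2407) + 26154) + 21983 = (397699933/165249 + 26154) + 21983 = 4719622279/165249 + 21983 = 8352291046/165249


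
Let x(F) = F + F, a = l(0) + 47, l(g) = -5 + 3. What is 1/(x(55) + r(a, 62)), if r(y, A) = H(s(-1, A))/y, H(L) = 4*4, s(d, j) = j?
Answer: 45/4966 ≈ 0.0090616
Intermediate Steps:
l(g) = -2
H(L) = 16
a = 45 (a = -2 + 47 = 45)
x(F) = 2*F
r(y, A) = 16/y
1/(x(55) + r(a, 62)) = 1/(2*55 + 16/45) = 1/(110 + 16*(1/45)) = 1/(110 + 16/45) = 1/(4966/45) = 45/4966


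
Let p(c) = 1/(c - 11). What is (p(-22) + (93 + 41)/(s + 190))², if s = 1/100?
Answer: 179097393601/393170383089 ≈ 0.45552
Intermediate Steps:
p(c) = 1/(-11 + c)
s = 1/100 ≈ 0.010000
(p(-22) + (93 + 41)/(s + 190))² = (1/(-11 - 22) + (93 + 41)/(1/100 + 190))² = (1/(-33) + 134/(19001/100))² = (-1/33 + 134*(100/19001))² = (-1/33 + 13400/19001)² = (423199/627033)² = 179097393601/393170383089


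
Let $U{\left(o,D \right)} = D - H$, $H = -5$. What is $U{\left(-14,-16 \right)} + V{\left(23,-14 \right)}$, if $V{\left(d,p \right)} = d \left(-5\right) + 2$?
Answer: $-124$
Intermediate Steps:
$V{\left(d,p \right)} = 2 - 5 d$ ($V{\left(d,p \right)} = - 5 d + 2 = 2 - 5 d$)
$U{\left(o,D \right)} = 5 + D$ ($U{\left(o,D \right)} = D - -5 = D + 5 = 5 + D$)
$U{\left(-14,-16 \right)} + V{\left(23,-14 \right)} = \left(5 - 16\right) + \left(2 - 115\right) = -11 + \left(2 - 115\right) = -11 - 113 = -124$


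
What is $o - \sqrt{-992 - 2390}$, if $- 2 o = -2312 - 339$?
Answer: $\frac{2651}{2} - i \sqrt{3382} \approx 1325.5 - 58.155 i$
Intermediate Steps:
$o = \frac{2651}{2}$ ($o = - \frac{-2312 - 339}{2} = \left(- \frac{1}{2}\right) \left(-2651\right) = \frac{2651}{2} \approx 1325.5$)
$o - \sqrt{-992 - 2390} = \frac{2651}{2} - \sqrt{-992 - 2390} = \frac{2651}{2} - \sqrt{-3382} = \frac{2651}{2} - i \sqrt{3382}$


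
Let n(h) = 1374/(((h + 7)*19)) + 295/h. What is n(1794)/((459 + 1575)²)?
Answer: 12559561/253975398048216 ≈ 4.9452e-8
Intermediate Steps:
n(h) = 295/h + 1374/(133 + 19*h) (n(h) = 1374/(((7 + h)*19)) + 295/h = 1374/(133 + 19*h) + 295/h = 295/h + 1374/(133 + 19*h))
n(1794)/((459 + 1575)²) = ((7/19)*(5605 + 997*1794)/(1794*(7 + 1794)))/((459 + 1575)²) = ((7/19)*(1/1794)*(5605 + 1788618)/1801)/(2034²) = ((7/19)*(1/1794)*(1/1801)*1794223)/4137156 = (12559561/61388886)*(1/4137156) = 12559561/253975398048216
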